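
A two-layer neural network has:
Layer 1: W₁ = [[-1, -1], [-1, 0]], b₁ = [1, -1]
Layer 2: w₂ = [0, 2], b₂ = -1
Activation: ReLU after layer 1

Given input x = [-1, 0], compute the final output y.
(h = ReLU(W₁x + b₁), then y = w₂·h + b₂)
y = -1

Layer 1 pre-activation: z₁ = [2, 0]
After ReLU: h = [2, 0]
Layer 2 output: y = 0×2 + 2×0 + -1 = -1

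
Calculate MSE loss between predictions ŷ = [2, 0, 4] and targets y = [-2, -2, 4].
MSE = 6.667

MSE = (1/3)((2--2)² + (0--2)² + (4-4)²) = (1/3)(16 + 4 + 0) = 6.667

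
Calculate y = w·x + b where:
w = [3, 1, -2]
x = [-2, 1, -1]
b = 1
y = -2

y = (3)(-2) + (1)(1) + (-2)(-1) + 1 = -2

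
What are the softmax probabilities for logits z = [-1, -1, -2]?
p = [0.4223, 0.4223, 0.1554]

exp(z) = [0.3679, 0.3679, 0.1353]
Sum = 0.8711
p = [0.4223, 0.4223, 0.1554]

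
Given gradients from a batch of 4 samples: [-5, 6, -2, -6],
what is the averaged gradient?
Average gradient = -1.75

Average = (1/4)(-5 + 6 + -2 + -6) = -7/4 = -1.75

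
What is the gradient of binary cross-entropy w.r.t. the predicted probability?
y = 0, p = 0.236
∂L/∂p = 1.309

∂L/∂p = -y/p + (1-y)/(1-p) = 0 + 1/0.764 = 1.309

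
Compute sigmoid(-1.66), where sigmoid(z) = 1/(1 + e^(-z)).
0.1598

sigmoid(-1.66) = 1/(1 + e^(1.66)) = 1/(1 + 5.259) = 0.1598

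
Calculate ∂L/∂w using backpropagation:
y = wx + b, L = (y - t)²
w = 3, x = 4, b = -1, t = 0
∂L/∂w = 88

y = wx + b = (3)(4) + -1 = 11
∂L/∂y = 2(y - t) = 2(11 - 0) = 22
∂y/∂w = x = 4
∂L/∂w = ∂L/∂y · ∂y/∂w = 22 × 4 = 88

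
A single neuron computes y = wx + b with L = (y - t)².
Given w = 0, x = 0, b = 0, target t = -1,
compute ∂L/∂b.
∂L/∂b = 2

y = wx + b = (0)(0) + 0 = 0
∂L/∂y = 2(y - t) = 2(0 - -1) = 2
∂y/∂b = 1
∂L/∂b = ∂L/∂y · ∂y/∂b = 2 × 1 = 2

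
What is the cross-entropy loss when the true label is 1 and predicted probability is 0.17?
L = 1.772

L = -1·log(0.17) - 0·log(0.83) = -log(0.17) = 1.772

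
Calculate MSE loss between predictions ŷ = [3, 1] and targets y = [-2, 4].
MSE = 17

MSE = (1/2)((3--2)² + (1-4)²) = (1/2)(25 + 9) = 17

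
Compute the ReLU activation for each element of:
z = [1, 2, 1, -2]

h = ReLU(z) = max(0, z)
h = [1, 2, 1, 0]

ReLU applied element-wise: max(0,1)=1, max(0,2)=2, max(0,1)=1, max(0,-2)=0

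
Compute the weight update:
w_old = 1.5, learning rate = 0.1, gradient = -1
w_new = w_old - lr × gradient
w_new = 1.6

w_new = w - η·∂L/∂w = 1.5 - 0.1×(-1) = 1.5 - (-0.1) = 1.6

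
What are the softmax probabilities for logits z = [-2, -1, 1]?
p = [0.042, 0.1142, 0.8438]

exp(z) = [0.1353, 0.3679, 2.718]
Sum = 3.221
p = [0.042, 0.1142, 0.8438]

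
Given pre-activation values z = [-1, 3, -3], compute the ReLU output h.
h = [0, 3, 0]

ReLU applied element-wise: max(0,-1)=0, max(0,3)=3, max(0,-3)=0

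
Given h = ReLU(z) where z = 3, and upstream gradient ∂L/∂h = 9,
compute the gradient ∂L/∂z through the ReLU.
∂L/∂z = 9

h = ReLU(3) = 3
Since z > 0: ∂h/∂z = 1
∂L/∂z = ∂L/∂h · ∂h/∂z = 9 × 1 = 9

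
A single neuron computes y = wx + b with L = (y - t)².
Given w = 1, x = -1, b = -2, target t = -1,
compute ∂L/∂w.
∂L/∂w = 4

y = wx + b = (1)(-1) + -2 = -3
∂L/∂y = 2(y - t) = 2(-3 - -1) = -4
∂y/∂w = x = -1
∂L/∂w = ∂L/∂y · ∂y/∂w = -4 × -1 = 4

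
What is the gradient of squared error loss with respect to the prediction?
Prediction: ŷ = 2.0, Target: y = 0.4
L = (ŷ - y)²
∂L/∂ŷ = 3.2

∂L/∂ŷ = 2(ŷ - y) = 2(2.0 - 0.4) = 2(1.6) = 3.2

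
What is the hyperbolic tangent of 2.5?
0.9866

tanh(2.5) = (e^(2.5) - e^(-2.5))/(e^(2.5) + e^(-2.5)) = 0.9866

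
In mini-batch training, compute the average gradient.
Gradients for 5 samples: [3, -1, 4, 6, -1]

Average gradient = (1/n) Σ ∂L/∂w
Average gradient = 2.2

Average = (1/5)(3 + -1 + 4 + 6 + -1) = 11/5 = 2.2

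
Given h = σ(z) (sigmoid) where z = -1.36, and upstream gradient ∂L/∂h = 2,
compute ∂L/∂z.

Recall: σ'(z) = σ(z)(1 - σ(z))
∂L/∂z = 0.3251

σ(-1.36) = 0.2042
σ'(-1.36) = σ(-1.36)(1 - σ(-1.36)) = 0.2042 × 0.7958 = 0.1625
∂L/∂z = ∂L/∂h · σ'(z) = 2 × 0.1625 = 0.3251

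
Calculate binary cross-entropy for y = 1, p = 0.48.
L = 0.734

L = -1·log(0.48) - 0·log(0.52) = -log(0.48) = 0.734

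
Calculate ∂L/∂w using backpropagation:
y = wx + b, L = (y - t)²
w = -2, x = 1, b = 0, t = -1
∂L/∂w = -2

y = wx + b = (-2)(1) + 0 = -2
∂L/∂y = 2(y - t) = 2(-2 - -1) = -2
∂y/∂w = x = 1
∂L/∂w = ∂L/∂y · ∂y/∂w = -2 × 1 = -2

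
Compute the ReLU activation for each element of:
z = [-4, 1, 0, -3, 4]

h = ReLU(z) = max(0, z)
h = [0, 1, 0, 0, 4]

ReLU applied element-wise: max(0,-4)=0, max(0,1)=1, max(0,0)=0, max(0,-3)=0, max(0,4)=4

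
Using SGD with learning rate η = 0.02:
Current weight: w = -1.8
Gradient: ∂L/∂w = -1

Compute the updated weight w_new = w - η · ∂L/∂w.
w_new = -1.78

w_new = w - η·∂L/∂w = -1.8 - 0.02×(-1) = -1.8 - (-0.02) = -1.78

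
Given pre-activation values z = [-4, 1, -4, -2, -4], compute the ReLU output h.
h = [0, 1, 0, 0, 0]

ReLU applied element-wise: max(0,-4)=0, max(0,1)=1, max(0,-4)=0, max(0,-2)=0, max(0,-4)=0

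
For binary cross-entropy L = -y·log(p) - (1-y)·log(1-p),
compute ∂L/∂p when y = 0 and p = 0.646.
∂L/∂p = 2.825

∂L/∂p = -y/p + (1-y)/(1-p) = 0 + 1/0.354 = 2.825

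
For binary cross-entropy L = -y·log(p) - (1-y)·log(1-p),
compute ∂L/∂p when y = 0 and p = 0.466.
∂L/∂p = 1.873

∂L/∂p = -y/p + (1-y)/(1-p) = 0 + 1/0.534 = 1.873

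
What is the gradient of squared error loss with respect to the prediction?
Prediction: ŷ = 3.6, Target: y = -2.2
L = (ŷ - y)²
∂L/∂ŷ = 11.6

∂L/∂ŷ = 2(ŷ - y) = 2(3.6 - -2.2) = 2(5.8) = 11.6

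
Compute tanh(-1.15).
-0.8178

tanh(-1.15) = (e^(-1.15) - e^(1.15))/(e^(-1.15) + e^(1.15)) = -0.8178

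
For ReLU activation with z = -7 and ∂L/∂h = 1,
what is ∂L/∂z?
∂L/∂z = 0

h = ReLU(-7) = 0
Since z < 0: ∂h/∂z = 0
∂L/∂z = ∂L/∂h · ∂h/∂z = 1 × 0 = 0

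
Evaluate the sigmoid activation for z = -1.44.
0.1915

sigmoid(-1.44) = 1/(1 + e^(1.44)) = 1/(1 + 4.221) = 0.1915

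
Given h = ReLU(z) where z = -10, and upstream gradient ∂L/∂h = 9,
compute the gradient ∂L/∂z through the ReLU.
∂L/∂z = 0

h = ReLU(-10) = 0
Since z < 0: ∂h/∂z = 0
∂L/∂z = ∂L/∂h · ∂h/∂z = 9 × 0 = 0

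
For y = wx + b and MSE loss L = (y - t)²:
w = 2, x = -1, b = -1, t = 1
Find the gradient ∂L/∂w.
∂L/∂w = 8

y = wx + b = (2)(-1) + -1 = -3
∂L/∂y = 2(y - t) = 2(-3 - 1) = -8
∂y/∂w = x = -1
∂L/∂w = ∂L/∂y · ∂y/∂w = -8 × -1 = 8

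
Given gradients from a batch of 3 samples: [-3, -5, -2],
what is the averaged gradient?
Average gradient = -3.333

Average = (1/3)(-3 + -5 + -2) = -10/3 = -3.333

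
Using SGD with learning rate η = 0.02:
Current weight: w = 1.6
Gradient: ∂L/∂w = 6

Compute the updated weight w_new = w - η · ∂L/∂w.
w_new = 1.48

w_new = w - η·∂L/∂w = 1.6 - 0.02×(6) = 1.6 - (0.12) = 1.48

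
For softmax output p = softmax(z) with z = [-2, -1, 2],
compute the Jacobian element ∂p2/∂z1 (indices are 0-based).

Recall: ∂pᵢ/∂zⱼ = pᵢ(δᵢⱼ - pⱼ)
∂p2/∂z1 = -0.04364

p = softmax(z) = [0.01715, 0.04661, 0.9362]
p2 = 0.9362, p1 = 0.04661

∂p2/∂z1 = -p2 × p1 = -0.9362 × 0.04661 = -0.04364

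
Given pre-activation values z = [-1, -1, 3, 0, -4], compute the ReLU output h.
h = [0, 0, 3, 0, 0]

ReLU applied element-wise: max(0,-1)=0, max(0,-1)=0, max(0,3)=3, max(0,0)=0, max(0,-4)=0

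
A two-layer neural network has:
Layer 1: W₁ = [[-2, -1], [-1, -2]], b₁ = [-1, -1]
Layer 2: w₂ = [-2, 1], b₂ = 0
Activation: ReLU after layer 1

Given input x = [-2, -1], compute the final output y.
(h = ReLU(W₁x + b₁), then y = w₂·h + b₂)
y = -5

Layer 1 pre-activation: z₁ = [4, 3]
After ReLU: h = [4, 3]
Layer 2 output: y = -2×4 + 1×3 + 0 = -5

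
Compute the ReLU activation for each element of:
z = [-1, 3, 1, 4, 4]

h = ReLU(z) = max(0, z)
h = [0, 3, 1, 4, 4]

ReLU applied element-wise: max(0,-1)=0, max(0,3)=3, max(0,1)=1, max(0,4)=4, max(0,4)=4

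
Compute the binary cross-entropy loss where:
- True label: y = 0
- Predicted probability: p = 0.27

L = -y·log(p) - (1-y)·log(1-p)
L = 0.3147

L = -0·log(0.27) - 1·log(0.73) = -log(0.73) = 0.3147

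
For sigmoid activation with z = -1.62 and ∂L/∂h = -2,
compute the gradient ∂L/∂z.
∂L/∂z = -0.2758

σ(-1.62) = 0.1652
σ'(-1.62) = σ(-1.62)(1 - σ(-1.62)) = 0.1652 × 0.8348 = 0.1379
∂L/∂z = ∂L/∂h · σ'(z) = -2 × 0.1379 = -0.2758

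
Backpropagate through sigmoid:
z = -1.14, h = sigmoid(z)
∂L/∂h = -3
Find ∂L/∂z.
∂L/∂z = -0.5508

σ(-1.14) = 0.2423
σ'(-1.14) = σ(-1.14)(1 - σ(-1.14)) = 0.2423 × 0.7577 = 0.1836
∂L/∂z = ∂L/∂h · σ'(z) = -3 × 0.1836 = -0.5508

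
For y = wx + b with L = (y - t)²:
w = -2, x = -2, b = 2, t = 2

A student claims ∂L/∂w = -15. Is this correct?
Incorrect

y = (-2)(-2) + 2 = 6
∂L/∂y = 2(y - t) = 2(6 - 2) = 8
∂y/∂w = x = -2
∂L/∂w = 8 × -2 = -16

Claimed value: -15
Incorrect: The correct gradient is -16.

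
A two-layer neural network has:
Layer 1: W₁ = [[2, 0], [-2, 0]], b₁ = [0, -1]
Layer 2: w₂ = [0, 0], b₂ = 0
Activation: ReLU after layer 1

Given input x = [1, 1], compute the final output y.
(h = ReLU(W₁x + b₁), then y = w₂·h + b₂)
y = 0

Layer 1 pre-activation: z₁ = [2, -3]
After ReLU: h = [2, 0]
Layer 2 output: y = 0×2 + 0×0 + 0 = 0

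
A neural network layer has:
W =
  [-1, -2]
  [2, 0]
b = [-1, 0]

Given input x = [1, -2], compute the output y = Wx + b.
y = [2, 2]

Wx = [-1×1 + -2×-2, 2×1 + 0×-2]
   = [3, 2]
y = Wx + b = [3 + -1, 2 + 0] = [2, 2]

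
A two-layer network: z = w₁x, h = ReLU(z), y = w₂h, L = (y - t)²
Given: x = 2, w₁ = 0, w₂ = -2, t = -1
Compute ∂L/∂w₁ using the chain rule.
∂L/∂w₁ = 0

Forward pass:
z = w₁x = 0×2 = 0
h = ReLU(0) = 0
y = w₂h = -2×0 = 0

Backward pass:
∂L/∂y = 2(y - t) = 2(0 - -1) = 2
∂y/∂h = w₂ = -2
∂h/∂z = 0 (ReLU derivative)
∂z/∂w₁ = x = 2

∂L/∂w₁ = 2 × -2 × 0 × 2 = 0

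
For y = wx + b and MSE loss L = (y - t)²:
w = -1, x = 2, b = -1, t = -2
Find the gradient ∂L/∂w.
∂L/∂w = -4

y = wx + b = (-1)(2) + -1 = -3
∂L/∂y = 2(y - t) = 2(-3 - -2) = -2
∂y/∂w = x = 2
∂L/∂w = ∂L/∂y · ∂y/∂w = -2 × 2 = -4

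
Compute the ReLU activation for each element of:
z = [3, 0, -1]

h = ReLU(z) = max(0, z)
h = [3, 0, 0]

ReLU applied element-wise: max(0,3)=3, max(0,0)=0, max(0,-1)=0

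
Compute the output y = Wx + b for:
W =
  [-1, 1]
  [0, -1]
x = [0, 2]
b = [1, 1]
y = [3, -1]

Wx = [-1×0 + 1×2, 0×0 + -1×2]
   = [2, -2]
y = Wx + b = [2 + 1, -2 + 1] = [3, -1]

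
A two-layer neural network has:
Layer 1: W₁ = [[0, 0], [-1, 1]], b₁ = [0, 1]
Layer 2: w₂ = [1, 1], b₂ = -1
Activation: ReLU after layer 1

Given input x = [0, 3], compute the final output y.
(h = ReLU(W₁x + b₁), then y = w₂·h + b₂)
y = 3

Layer 1 pre-activation: z₁ = [0, 4]
After ReLU: h = [0, 4]
Layer 2 output: y = 1×0 + 1×4 + -1 = 3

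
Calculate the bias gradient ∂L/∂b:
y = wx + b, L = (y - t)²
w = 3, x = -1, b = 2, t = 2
∂L/∂b = -6

y = wx + b = (3)(-1) + 2 = -1
∂L/∂y = 2(y - t) = 2(-1 - 2) = -6
∂y/∂b = 1
∂L/∂b = ∂L/∂y · ∂y/∂b = -6 × 1 = -6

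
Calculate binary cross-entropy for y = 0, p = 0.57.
L = 0.844

L = -0·log(0.57) - 1·log(0.43) = -log(0.43) = 0.844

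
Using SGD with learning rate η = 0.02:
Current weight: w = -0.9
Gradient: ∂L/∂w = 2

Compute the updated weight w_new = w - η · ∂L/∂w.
w_new = -0.94

w_new = w - η·∂L/∂w = -0.9 - 0.02×(2) = -0.9 - (0.04) = -0.94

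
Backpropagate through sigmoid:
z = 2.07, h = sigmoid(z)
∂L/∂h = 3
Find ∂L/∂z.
∂L/∂z = 0.2985

σ(2.07) = 0.888
σ'(2.07) = σ(2.07)(1 - σ(2.07)) = 0.888 × 0.112 = 0.09949
∂L/∂z = ∂L/∂h · σ'(z) = 3 × 0.09949 = 0.2985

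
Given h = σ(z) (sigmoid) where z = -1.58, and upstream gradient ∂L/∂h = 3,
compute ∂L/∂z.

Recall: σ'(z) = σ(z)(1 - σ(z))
∂L/∂z = 0.4249

σ(-1.58) = 0.1708
σ'(-1.58) = σ(-1.58)(1 - σ(-1.58)) = 0.1708 × 0.8292 = 0.1416
∂L/∂z = ∂L/∂h · σ'(z) = 3 × 0.1416 = 0.4249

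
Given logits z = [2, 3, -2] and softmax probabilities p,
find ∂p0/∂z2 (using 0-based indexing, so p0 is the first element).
∂p0/∂z2 = -0.001312

p = softmax(z) = [0.2676, 0.7275, 0.004902]
p0 = 0.2676, p2 = 0.004902

∂p0/∂z2 = -p0 × p2 = -0.2676 × 0.004902 = -0.001312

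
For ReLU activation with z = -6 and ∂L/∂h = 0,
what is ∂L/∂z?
∂L/∂z = 0

h = ReLU(-6) = 0
Since z < 0: ∂h/∂z = 0
∂L/∂z = ∂L/∂h · ∂h/∂z = 0 × 0 = 0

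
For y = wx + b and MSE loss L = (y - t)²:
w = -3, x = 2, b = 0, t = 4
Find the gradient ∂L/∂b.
∂L/∂b = -20

y = wx + b = (-3)(2) + 0 = -6
∂L/∂y = 2(y - t) = 2(-6 - 4) = -20
∂y/∂b = 1
∂L/∂b = ∂L/∂y · ∂y/∂b = -20 × 1 = -20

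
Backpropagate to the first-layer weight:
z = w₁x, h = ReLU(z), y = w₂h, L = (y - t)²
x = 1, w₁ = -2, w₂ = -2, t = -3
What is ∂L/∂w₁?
∂L/∂w₁ = 0

Forward pass:
z = w₁x = -2×1 = -2
h = ReLU(-2) = 0
y = w₂h = -2×0 = 0

Backward pass:
∂L/∂y = 2(y - t) = 2(0 - -3) = 6
∂y/∂h = w₂ = -2
∂h/∂z = 0 (ReLU derivative)
∂z/∂w₁ = x = 1

∂L/∂w₁ = 6 × -2 × 0 × 1 = 0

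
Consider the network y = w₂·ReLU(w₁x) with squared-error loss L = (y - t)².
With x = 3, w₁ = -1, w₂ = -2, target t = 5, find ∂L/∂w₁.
∂L/∂w₁ = 0

Forward pass:
z = w₁x = -1×3 = -3
h = ReLU(-3) = 0
y = w₂h = -2×0 = 0

Backward pass:
∂L/∂y = 2(y - t) = 2(0 - 5) = -10
∂y/∂h = w₂ = -2
∂h/∂z = 0 (ReLU derivative)
∂z/∂w₁ = x = 3

∂L/∂w₁ = -10 × -2 × 0 × 3 = 0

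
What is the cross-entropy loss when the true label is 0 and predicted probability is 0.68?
L = 1.139

L = -0·log(0.68) - 1·log(0.32) = -log(0.32) = 1.139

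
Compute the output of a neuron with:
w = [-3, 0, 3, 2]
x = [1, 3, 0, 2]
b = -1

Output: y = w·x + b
y = 0

y = (-3)(1) + (0)(3) + (3)(0) + (2)(2) + -1 = 0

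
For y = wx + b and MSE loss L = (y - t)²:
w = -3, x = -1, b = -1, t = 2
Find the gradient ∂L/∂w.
∂L/∂w = 0

y = wx + b = (-3)(-1) + -1 = 2
∂L/∂y = 2(y - t) = 2(2 - 2) = 0
∂y/∂w = x = -1
∂L/∂w = ∂L/∂y · ∂y/∂w = 0 × -1 = 0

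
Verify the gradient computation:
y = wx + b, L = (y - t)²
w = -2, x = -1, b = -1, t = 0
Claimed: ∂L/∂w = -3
Incorrect

y = (-2)(-1) + -1 = 1
∂L/∂y = 2(y - t) = 2(1 - 0) = 2
∂y/∂w = x = -1
∂L/∂w = 2 × -1 = -2

Claimed value: -3
Incorrect: The correct gradient is -2.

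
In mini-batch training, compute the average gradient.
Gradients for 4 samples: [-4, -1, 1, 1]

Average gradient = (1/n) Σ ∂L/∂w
Average gradient = -0.75

Average = (1/4)(-4 + -1 + 1 + 1) = -3/4 = -0.75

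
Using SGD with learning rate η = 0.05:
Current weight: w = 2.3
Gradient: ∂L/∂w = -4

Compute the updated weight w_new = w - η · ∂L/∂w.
w_new = 2.5

w_new = w - η·∂L/∂w = 2.3 - 0.05×(-4) = 2.3 - (-0.2) = 2.5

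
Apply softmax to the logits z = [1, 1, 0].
p = [0.4223, 0.4223, 0.1554]

exp(z) = [2.718, 2.718, 1]
Sum = 6.437
p = [0.4223, 0.4223, 0.1554]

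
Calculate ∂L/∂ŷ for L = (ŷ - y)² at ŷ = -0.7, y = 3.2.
∂L/∂ŷ = -7.8

∂L/∂ŷ = 2(ŷ - y) = 2(-0.7 - 3.2) = 2(-3.9) = -7.8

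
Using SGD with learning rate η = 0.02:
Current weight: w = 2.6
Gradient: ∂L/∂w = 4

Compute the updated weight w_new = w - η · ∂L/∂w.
w_new = 2.52

w_new = w - η·∂L/∂w = 2.6 - 0.02×(4) = 2.6 - (0.08) = 2.52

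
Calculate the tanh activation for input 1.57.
0.917

tanh(1.57) = (e^(1.57) - e^(-1.57))/(e^(1.57) + e^(-1.57)) = 0.917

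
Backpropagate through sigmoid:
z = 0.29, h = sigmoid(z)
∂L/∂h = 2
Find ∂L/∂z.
∂L/∂z = 0.4896

σ(0.29) = 0.572
σ'(0.29) = σ(0.29)(1 - σ(0.29)) = 0.572 × 0.428 = 0.2448
∂L/∂z = ∂L/∂h · σ'(z) = 2 × 0.2448 = 0.4896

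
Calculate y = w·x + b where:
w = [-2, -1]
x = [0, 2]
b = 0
y = -2

y = (-2)(0) + (-1)(2) + 0 = -2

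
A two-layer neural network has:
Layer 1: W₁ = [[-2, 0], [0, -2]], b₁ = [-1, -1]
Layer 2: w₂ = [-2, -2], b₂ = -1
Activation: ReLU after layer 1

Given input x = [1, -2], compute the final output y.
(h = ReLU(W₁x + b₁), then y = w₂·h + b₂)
y = -7

Layer 1 pre-activation: z₁ = [-3, 3]
After ReLU: h = [0, 3]
Layer 2 output: y = -2×0 + -2×3 + -1 = -7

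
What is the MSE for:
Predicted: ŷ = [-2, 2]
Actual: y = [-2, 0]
MSE = 2

MSE = (1/2)((-2--2)² + (2-0)²) = (1/2)(0 + 4) = 2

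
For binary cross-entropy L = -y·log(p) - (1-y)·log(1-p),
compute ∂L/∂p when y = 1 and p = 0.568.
∂L/∂p = -1.761

∂L/∂p = -y/p + (1-y)/(1-p) = -1/0.568 + 0 = -1.761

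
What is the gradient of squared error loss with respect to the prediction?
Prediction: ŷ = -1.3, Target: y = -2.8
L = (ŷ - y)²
∂L/∂ŷ = 3.0

∂L/∂ŷ = 2(ŷ - y) = 2(-1.3 - -2.8) = 2(1.5) = 3.0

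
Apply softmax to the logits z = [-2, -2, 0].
p = [0.1065, 0.1065, 0.787]

exp(z) = [0.1353, 0.1353, 1]
Sum = 1.271
p = [0.1065, 0.1065, 0.787]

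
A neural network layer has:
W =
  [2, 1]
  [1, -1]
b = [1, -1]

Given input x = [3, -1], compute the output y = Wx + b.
y = [6, 3]

Wx = [2×3 + 1×-1, 1×3 + -1×-1]
   = [5, 4]
y = Wx + b = [5 + 1, 4 + -1] = [6, 3]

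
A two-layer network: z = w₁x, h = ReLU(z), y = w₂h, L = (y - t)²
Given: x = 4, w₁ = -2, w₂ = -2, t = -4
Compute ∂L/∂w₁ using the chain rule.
∂L/∂w₁ = 0

Forward pass:
z = w₁x = -2×4 = -8
h = ReLU(-8) = 0
y = w₂h = -2×0 = 0

Backward pass:
∂L/∂y = 2(y - t) = 2(0 - -4) = 8
∂y/∂h = w₂ = -2
∂h/∂z = 0 (ReLU derivative)
∂z/∂w₁ = x = 4

∂L/∂w₁ = 8 × -2 × 0 × 4 = 0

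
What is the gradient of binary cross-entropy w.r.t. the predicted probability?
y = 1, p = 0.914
∂L/∂p = -1.094

∂L/∂p = -y/p + (1-y)/(1-p) = -1/0.914 + 0 = -1.094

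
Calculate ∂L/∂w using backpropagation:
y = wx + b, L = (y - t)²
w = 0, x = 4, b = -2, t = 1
∂L/∂w = -24

y = wx + b = (0)(4) + -2 = -2
∂L/∂y = 2(y - t) = 2(-2 - 1) = -6
∂y/∂w = x = 4
∂L/∂w = ∂L/∂y · ∂y/∂w = -6 × 4 = -24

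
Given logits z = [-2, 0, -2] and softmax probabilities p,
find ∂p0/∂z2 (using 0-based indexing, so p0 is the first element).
∂p0/∂z2 = -0.01134

p = softmax(z) = [0.1065, 0.787, 0.1065]
p0 = 0.1065, p2 = 0.1065

∂p0/∂z2 = -p0 × p2 = -0.1065 × 0.1065 = -0.01134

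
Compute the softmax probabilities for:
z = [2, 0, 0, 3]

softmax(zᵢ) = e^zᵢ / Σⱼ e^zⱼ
p = [0.2507, 0.0339, 0.0339, 0.6815]

exp(z) = [7.389, 1, 1, 20.09]
Sum = 29.47
p = [0.2507, 0.0339, 0.0339, 0.6815]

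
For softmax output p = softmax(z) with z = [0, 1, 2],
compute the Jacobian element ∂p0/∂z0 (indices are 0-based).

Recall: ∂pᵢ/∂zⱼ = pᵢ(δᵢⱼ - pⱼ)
∂p0/∂z0 = 0.08193

p = softmax(z) = [0.09003, 0.2447, 0.6652]
p0 = 0.09003

∂p0/∂z0 = p0(1 - p0) = 0.09003 × (1 - 0.09003) = 0.08193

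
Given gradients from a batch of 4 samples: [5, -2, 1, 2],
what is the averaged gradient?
Average gradient = 1.5

Average = (1/4)(5 + -2 + 1 + 2) = 6/4 = 1.5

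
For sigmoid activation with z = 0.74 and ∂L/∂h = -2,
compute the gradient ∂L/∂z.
∂L/∂z = -0.4373

σ(0.74) = 0.677
σ'(0.74) = σ(0.74)(1 - σ(0.74)) = 0.677 × 0.323 = 0.2187
∂L/∂z = ∂L/∂h · σ'(z) = -2 × 0.2187 = -0.4373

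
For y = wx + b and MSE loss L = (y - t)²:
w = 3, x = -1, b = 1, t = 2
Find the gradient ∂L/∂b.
∂L/∂b = -8

y = wx + b = (3)(-1) + 1 = -2
∂L/∂y = 2(y - t) = 2(-2 - 2) = -8
∂y/∂b = 1
∂L/∂b = ∂L/∂y · ∂y/∂b = -8 × 1 = -8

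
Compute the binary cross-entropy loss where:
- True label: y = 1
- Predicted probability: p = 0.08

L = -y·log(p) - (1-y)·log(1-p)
L = 2.526

L = -1·log(0.08) - 0·log(0.92) = -log(0.08) = 2.526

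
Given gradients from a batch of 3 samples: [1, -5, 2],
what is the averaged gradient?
Average gradient = -0.6667

Average = (1/3)(1 + -5 + 2) = -2/3 = -0.6667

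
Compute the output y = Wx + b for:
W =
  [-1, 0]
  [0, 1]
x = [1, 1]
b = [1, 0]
y = [0, 1]

Wx = [-1×1 + 0×1, 0×1 + 1×1]
   = [-1, 1]
y = Wx + b = [-1 + 1, 1 + 0] = [0, 1]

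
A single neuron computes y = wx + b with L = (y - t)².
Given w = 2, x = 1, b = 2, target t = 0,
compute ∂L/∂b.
∂L/∂b = 8

y = wx + b = (2)(1) + 2 = 4
∂L/∂y = 2(y - t) = 2(4 - 0) = 8
∂y/∂b = 1
∂L/∂b = ∂L/∂y · ∂y/∂b = 8 × 1 = 8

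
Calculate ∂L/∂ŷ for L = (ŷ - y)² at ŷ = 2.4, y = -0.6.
∂L/∂ŷ = 6.0

∂L/∂ŷ = 2(ŷ - y) = 2(2.4 - -0.6) = 2(3.0) = 6.0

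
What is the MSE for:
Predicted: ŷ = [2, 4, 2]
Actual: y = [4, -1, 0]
MSE = 11

MSE = (1/3)((2-4)² + (4--1)² + (2-0)²) = (1/3)(4 + 25 + 4) = 11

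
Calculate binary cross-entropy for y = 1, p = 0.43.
L = 0.844

L = -1·log(0.43) - 0·log(0.57) = -log(0.43) = 0.844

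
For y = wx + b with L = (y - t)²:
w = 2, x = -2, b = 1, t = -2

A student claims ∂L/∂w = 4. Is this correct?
Correct

y = (2)(-2) + 1 = -3
∂L/∂y = 2(y - t) = 2(-3 - -2) = -2
∂y/∂w = x = -2
∂L/∂w = -2 × -2 = 4

Claimed value: 4
Correct: The correct gradient is 4.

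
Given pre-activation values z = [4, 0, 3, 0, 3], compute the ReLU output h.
h = [4, 0, 3, 0, 3]

ReLU applied element-wise: max(0,4)=4, max(0,0)=0, max(0,3)=3, max(0,0)=0, max(0,3)=3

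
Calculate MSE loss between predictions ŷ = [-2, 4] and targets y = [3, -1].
MSE = 25

MSE = (1/2)((-2-3)² + (4--1)²) = (1/2)(25 + 25) = 25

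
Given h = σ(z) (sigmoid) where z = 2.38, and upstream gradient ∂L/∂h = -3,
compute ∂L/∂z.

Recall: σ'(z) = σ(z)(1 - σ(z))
∂L/∂z = -0.2326

σ(2.38) = 0.9153
σ'(2.38) = σ(2.38)(1 - σ(2.38)) = 0.9153 × 0.08471 = 0.07753
∂L/∂z = ∂L/∂h · σ'(z) = -3 × 0.07753 = -0.2326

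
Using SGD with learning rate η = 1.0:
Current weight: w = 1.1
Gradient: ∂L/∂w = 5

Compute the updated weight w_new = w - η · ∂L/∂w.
w_new = -3.9

w_new = w - η·∂L/∂w = 1.1 - 1.0×(5) = 1.1 - (5) = -3.9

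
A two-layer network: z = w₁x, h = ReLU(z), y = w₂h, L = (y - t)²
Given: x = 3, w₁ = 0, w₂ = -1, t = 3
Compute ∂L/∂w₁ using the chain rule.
∂L/∂w₁ = 0

Forward pass:
z = w₁x = 0×3 = 0
h = ReLU(0) = 0
y = w₂h = -1×0 = 0

Backward pass:
∂L/∂y = 2(y - t) = 2(0 - 3) = -6
∂y/∂h = w₂ = -1
∂h/∂z = 0 (ReLU derivative)
∂z/∂w₁ = x = 3

∂L/∂w₁ = -6 × -1 × 0 × 3 = 0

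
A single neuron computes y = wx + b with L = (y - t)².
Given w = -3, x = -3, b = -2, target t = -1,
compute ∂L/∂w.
∂L/∂w = -48

y = wx + b = (-3)(-3) + -2 = 7
∂L/∂y = 2(y - t) = 2(7 - -1) = 16
∂y/∂w = x = -3
∂L/∂w = ∂L/∂y · ∂y/∂w = 16 × -3 = -48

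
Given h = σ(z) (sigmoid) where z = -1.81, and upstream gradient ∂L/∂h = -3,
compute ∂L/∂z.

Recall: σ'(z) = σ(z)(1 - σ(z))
∂L/∂z = -0.3626

σ(-1.81) = 0.1406
σ'(-1.81) = σ(-1.81)(1 - σ(-1.81)) = 0.1406 × 0.8594 = 0.1209
∂L/∂z = ∂L/∂h · σ'(z) = -3 × 0.1209 = -0.3626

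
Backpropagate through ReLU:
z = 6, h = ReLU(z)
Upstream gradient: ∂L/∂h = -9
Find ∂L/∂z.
∂L/∂z = -9

h = ReLU(6) = 6
Since z > 0: ∂h/∂z = 1
∂L/∂z = ∂L/∂h · ∂h/∂z = -9 × 1 = -9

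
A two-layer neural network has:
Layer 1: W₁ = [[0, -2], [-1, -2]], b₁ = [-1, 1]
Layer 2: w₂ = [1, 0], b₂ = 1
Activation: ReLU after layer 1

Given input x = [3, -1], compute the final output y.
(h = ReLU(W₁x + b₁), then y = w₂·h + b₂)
y = 2

Layer 1 pre-activation: z₁ = [1, 0]
After ReLU: h = [1, 0]
Layer 2 output: y = 1×1 + 0×0 + 1 = 2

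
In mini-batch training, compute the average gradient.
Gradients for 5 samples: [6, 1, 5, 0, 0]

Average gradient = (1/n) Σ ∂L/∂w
Average gradient = 2.4

Average = (1/5)(6 + 1 + 5 + 0 + 0) = 12/5 = 2.4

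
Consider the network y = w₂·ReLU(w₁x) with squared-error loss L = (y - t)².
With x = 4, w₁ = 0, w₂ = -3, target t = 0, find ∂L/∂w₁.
∂L/∂w₁ = 0

Forward pass:
z = w₁x = 0×4 = 0
h = ReLU(0) = 0
y = w₂h = -3×0 = 0

Backward pass:
∂L/∂y = 2(y - t) = 2(0 - 0) = 0
∂y/∂h = w₂ = -3
∂h/∂z = 0 (ReLU derivative)
∂z/∂w₁ = x = 4

∂L/∂w₁ = 0 × -3 × 0 × 4 = 0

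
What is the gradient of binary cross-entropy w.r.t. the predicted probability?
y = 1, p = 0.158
∂L/∂p = -6.329

∂L/∂p = -y/p + (1-y)/(1-p) = -1/0.158 + 0 = -6.329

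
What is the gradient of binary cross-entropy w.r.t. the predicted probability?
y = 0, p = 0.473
∂L/∂p = 1.898

∂L/∂p = -y/p + (1-y)/(1-p) = 0 + 1/0.527 = 1.898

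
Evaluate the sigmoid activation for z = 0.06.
0.515

sigmoid(0.06) = 1/(1 + e^(-0.06)) = 1/(1 + 0.9418) = 0.515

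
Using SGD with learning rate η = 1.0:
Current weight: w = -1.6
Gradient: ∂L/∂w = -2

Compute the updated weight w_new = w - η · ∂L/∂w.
w_new = 0.4

w_new = w - η·∂L/∂w = -1.6 - 1.0×(-2) = -1.6 - (-2) = 0.4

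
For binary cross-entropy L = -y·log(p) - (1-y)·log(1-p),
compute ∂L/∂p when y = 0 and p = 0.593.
∂L/∂p = 2.457

∂L/∂p = -y/p + (1-y)/(1-p) = 0 + 1/0.407 = 2.457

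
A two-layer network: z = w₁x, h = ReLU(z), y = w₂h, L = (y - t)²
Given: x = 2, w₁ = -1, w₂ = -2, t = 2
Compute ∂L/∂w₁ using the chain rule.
∂L/∂w₁ = 0

Forward pass:
z = w₁x = -1×2 = -2
h = ReLU(-2) = 0
y = w₂h = -2×0 = 0

Backward pass:
∂L/∂y = 2(y - t) = 2(0 - 2) = -4
∂y/∂h = w₂ = -2
∂h/∂z = 0 (ReLU derivative)
∂z/∂w₁ = x = 2

∂L/∂w₁ = -4 × -2 × 0 × 2 = 0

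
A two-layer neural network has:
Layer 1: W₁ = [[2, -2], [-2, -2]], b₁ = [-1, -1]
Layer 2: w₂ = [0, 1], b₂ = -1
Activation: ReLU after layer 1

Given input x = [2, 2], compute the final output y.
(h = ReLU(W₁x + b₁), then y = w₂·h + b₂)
y = -1

Layer 1 pre-activation: z₁ = [-1, -9]
After ReLU: h = [0, 0]
Layer 2 output: y = 0×0 + 1×0 + -1 = -1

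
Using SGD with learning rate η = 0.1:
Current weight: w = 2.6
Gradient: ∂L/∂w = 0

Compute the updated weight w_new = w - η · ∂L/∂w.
w_new = 2.6

w_new = w - η·∂L/∂w = 2.6 - 0.1×(0) = 2.6 - (0) = 2.6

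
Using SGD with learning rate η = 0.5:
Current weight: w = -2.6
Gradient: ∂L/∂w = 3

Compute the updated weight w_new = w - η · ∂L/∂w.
w_new = -4.1

w_new = w - η·∂L/∂w = -2.6 - 0.5×(3) = -2.6 - (1.5) = -4.1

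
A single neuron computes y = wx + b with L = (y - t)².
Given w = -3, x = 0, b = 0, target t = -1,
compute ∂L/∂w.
∂L/∂w = 0

y = wx + b = (-3)(0) + 0 = 0
∂L/∂y = 2(y - t) = 2(0 - -1) = 2
∂y/∂w = x = 0
∂L/∂w = ∂L/∂y · ∂y/∂w = 2 × 0 = 0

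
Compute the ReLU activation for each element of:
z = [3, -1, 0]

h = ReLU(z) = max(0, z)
h = [3, 0, 0]

ReLU applied element-wise: max(0,3)=3, max(0,-1)=0, max(0,0)=0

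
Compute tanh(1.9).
0.9562

tanh(1.9) = (e^(1.9) - e^(-1.9))/(e^(1.9) + e^(-1.9)) = 0.9562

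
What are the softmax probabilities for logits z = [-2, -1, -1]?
p = [0.1554, 0.4223, 0.4223]

exp(z) = [0.1353, 0.3679, 0.3679]
Sum = 0.8711
p = [0.1554, 0.4223, 0.4223]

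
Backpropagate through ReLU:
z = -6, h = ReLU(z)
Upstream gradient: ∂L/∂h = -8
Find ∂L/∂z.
∂L/∂z = 0

h = ReLU(-6) = 0
Since z < 0: ∂h/∂z = 0
∂L/∂z = ∂L/∂h · ∂h/∂z = -8 × 0 = 0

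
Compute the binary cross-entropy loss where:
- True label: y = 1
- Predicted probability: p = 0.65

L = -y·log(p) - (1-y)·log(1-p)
L = 0.4308

L = -1·log(0.65) - 0·log(0.35) = -log(0.65) = 0.4308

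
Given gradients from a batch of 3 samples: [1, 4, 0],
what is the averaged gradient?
Average gradient = 1.667

Average = (1/3)(1 + 4 + 0) = 5/3 = 1.667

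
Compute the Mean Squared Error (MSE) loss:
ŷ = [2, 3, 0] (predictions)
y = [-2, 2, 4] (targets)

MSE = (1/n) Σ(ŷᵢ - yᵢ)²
MSE = 11

MSE = (1/3)((2--2)² + (3-2)² + (0-4)²) = (1/3)(16 + 1 + 16) = 11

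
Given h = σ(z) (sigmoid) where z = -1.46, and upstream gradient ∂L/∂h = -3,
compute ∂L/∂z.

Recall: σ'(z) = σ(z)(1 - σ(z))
∂L/∂z = -0.4588

σ(-1.46) = 0.1885
σ'(-1.46) = σ(-1.46)(1 - σ(-1.46)) = 0.1885 × 0.8115 = 0.1529
∂L/∂z = ∂L/∂h · σ'(z) = -3 × 0.1529 = -0.4588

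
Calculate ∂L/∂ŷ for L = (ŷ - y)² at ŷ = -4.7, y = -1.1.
∂L/∂ŷ = -7.2

∂L/∂ŷ = 2(ŷ - y) = 2(-4.7 - -1.1) = 2(-3.6) = -7.2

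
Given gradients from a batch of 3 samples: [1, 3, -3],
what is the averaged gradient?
Average gradient = 0.3333

Average = (1/3)(1 + 3 + -3) = 1/3 = 0.3333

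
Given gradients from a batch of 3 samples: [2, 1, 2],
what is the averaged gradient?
Average gradient = 1.667

Average = (1/3)(2 + 1 + 2) = 5/3 = 1.667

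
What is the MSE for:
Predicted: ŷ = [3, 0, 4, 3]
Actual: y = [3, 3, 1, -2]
MSE = 10.75

MSE = (1/4)((3-3)² + (0-3)² + (4-1)² + (3--2)²) = (1/4)(0 + 9 + 9 + 25) = 10.75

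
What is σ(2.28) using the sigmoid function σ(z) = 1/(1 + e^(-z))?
0.9072

sigmoid(2.28) = 1/(1 + e^(-2.28)) = 1/(1 + 0.1023) = 0.9072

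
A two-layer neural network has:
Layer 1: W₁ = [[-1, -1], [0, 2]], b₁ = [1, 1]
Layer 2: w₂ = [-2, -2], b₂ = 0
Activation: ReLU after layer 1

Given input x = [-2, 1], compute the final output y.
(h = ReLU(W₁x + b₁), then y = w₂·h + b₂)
y = -10

Layer 1 pre-activation: z₁ = [2, 3]
After ReLU: h = [2, 3]
Layer 2 output: y = -2×2 + -2×3 + 0 = -10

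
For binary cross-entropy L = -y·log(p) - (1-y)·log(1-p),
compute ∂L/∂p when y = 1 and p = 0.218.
∂L/∂p = -4.587

∂L/∂p = -y/p + (1-y)/(1-p) = -1/0.218 + 0 = -4.587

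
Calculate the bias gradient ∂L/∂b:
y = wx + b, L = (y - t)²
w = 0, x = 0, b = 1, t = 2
∂L/∂b = -2

y = wx + b = (0)(0) + 1 = 1
∂L/∂y = 2(y - t) = 2(1 - 2) = -2
∂y/∂b = 1
∂L/∂b = ∂L/∂y · ∂y/∂b = -2 × 1 = -2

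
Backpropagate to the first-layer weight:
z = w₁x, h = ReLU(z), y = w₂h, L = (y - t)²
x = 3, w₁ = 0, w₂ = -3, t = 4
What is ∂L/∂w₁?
∂L/∂w₁ = 0

Forward pass:
z = w₁x = 0×3 = 0
h = ReLU(0) = 0
y = w₂h = -3×0 = 0

Backward pass:
∂L/∂y = 2(y - t) = 2(0 - 4) = -8
∂y/∂h = w₂ = -3
∂h/∂z = 0 (ReLU derivative)
∂z/∂w₁ = x = 3

∂L/∂w₁ = -8 × -3 × 0 × 3 = 0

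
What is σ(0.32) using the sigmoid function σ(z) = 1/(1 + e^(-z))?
0.5793

sigmoid(0.32) = 1/(1 + e^(-0.32)) = 1/(1 + 0.7261) = 0.5793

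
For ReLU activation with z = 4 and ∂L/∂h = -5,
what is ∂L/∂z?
∂L/∂z = -5

h = ReLU(4) = 4
Since z > 0: ∂h/∂z = 1
∂L/∂z = ∂L/∂h · ∂h/∂z = -5 × 1 = -5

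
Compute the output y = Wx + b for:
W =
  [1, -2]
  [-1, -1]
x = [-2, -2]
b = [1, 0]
y = [3, 4]

Wx = [1×-2 + -2×-2, -1×-2 + -1×-2]
   = [2, 4]
y = Wx + b = [2 + 1, 4 + 0] = [3, 4]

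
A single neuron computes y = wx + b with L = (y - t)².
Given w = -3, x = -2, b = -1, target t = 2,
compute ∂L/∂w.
∂L/∂w = -12

y = wx + b = (-3)(-2) + -1 = 5
∂L/∂y = 2(y - t) = 2(5 - 2) = 6
∂y/∂w = x = -2
∂L/∂w = ∂L/∂y · ∂y/∂w = 6 × -2 = -12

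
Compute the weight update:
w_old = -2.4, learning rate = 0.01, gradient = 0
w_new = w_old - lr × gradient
w_new = -2.4

w_new = w - η·∂L/∂w = -2.4 - 0.01×(0) = -2.4 - (0) = -2.4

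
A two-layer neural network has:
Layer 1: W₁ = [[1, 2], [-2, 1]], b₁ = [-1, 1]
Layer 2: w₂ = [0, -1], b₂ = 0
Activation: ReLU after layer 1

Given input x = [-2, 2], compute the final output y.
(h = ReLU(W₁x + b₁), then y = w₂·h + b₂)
y = -7

Layer 1 pre-activation: z₁ = [1, 7]
After ReLU: h = [1, 7]
Layer 2 output: y = 0×1 + -1×7 + 0 = -7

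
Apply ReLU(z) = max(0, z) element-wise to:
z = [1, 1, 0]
h = [1, 1, 0]

ReLU applied element-wise: max(0,1)=1, max(0,1)=1, max(0,0)=0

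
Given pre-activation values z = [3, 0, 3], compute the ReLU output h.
h = [3, 0, 3]

ReLU applied element-wise: max(0,3)=3, max(0,0)=0, max(0,3)=3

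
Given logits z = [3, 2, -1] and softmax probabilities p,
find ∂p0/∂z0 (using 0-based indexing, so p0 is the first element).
∂p0/∂z0 = 0.201

p = softmax(z) = [0.7214, 0.2654, 0.01321]
p0 = 0.7214

∂p0/∂z0 = p0(1 - p0) = 0.7214 × (1 - 0.7214) = 0.201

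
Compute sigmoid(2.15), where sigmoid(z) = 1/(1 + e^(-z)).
0.8957

sigmoid(2.15) = 1/(1 + e^(-2.15)) = 1/(1 + 0.1165) = 0.8957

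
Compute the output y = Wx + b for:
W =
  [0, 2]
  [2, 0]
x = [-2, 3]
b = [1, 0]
y = [7, -4]

Wx = [0×-2 + 2×3, 2×-2 + 0×3]
   = [6, -4]
y = Wx + b = [6 + 1, -4 + 0] = [7, -4]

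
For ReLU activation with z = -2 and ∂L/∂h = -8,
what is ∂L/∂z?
∂L/∂z = 0

h = ReLU(-2) = 0
Since z < 0: ∂h/∂z = 0
∂L/∂z = ∂L/∂h · ∂h/∂z = -8 × 0 = 0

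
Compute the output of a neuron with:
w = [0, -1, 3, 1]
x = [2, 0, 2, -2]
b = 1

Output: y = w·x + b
y = 5

y = (0)(2) + (-1)(0) + (3)(2) + (1)(-2) + 1 = 5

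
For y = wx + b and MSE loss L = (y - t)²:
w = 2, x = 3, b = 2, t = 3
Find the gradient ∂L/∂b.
∂L/∂b = 10

y = wx + b = (2)(3) + 2 = 8
∂L/∂y = 2(y - t) = 2(8 - 3) = 10
∂y/∂b = 1
∂L/∂b = ∂L/∂y · ∂y/∂b = 10 × 1 = 10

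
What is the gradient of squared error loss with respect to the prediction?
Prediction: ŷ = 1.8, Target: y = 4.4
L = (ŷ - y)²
∂L/∂ŷ = -5.2

∂L/∂ŷ = 2(ŷ - y) = 2(1.8 - 4.4) = 2(-2.6) = -5.2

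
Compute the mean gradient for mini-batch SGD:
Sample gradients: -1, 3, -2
Average gradient = 0

Average = (1/3)(-1 + 3 + -2) = 0/3 = 0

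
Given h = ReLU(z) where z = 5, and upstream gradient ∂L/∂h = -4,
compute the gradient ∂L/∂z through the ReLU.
∂L/∂z = -4

h = ReLU(5) = 5
Since z > 0: ∂h/∂z = 1
∂L/∂z = ∂L/∂h · ∂h/∂z = -4 × 1 = -4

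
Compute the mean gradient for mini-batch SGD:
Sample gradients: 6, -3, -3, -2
Average gradient = -0.5

Average = (1/4)(6 + -3 + -3 + -2) = -2/4 = -0.5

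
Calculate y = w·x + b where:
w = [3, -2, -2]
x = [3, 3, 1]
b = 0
y = 1

y = (3)(3) + (-2)(3) + (-2)(1) + 0 = 1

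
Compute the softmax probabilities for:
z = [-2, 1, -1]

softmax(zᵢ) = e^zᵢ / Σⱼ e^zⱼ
p = [0.042, 0.8438, 0.1142]

exp(z) = [0.1353, 2.718, 0.3679]
Sum = 3.221
p = [0.042, 0.8438, 0.1142]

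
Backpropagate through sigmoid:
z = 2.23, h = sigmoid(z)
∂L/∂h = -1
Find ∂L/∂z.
∂L/∂z = -0.08766

σ(2.23) = 0.9029
σ'(2.23) = σ(2.23)(1 - σ(2.23)) = 0.9029 × 0.09709 = 0.08766
∂L/∂z = ∂L/∂h · σ'(z) = -1 × 0.08766 = -0.08766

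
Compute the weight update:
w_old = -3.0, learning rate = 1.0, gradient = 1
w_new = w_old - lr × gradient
w_new = -4

w_new = w - η·∂L/∂w = -3.0 - 1.0×(1) = -3.0 - (1) = -4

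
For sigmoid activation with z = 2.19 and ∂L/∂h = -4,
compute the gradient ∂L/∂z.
∂L/∂z = -0.3621

σ(2.19) = 0.8993
σ'(2.19) = σ(2.19)(1 - σ(2.19)) = 0.8993 × 0.1007 = 0.09052
∂L/∂z = ∂L/∂h · σ'(z) = -4 × 0.09052 = -0.3621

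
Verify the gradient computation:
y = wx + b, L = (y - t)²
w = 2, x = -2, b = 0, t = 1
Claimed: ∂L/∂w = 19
Incorrect

y = (2)(-2) + 0 = -4
∂L/∂y = 2(y - t) = 2(-4 - 1) = -10
∂y/∂w = x = -2
∂L/∂w = -10 × -2 = 20

Claimed value: 19
Incorrect: The correct gradient is 20.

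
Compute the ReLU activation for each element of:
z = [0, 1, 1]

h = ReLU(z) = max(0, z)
h = [0, 1, 1]

ReLU applied element-wise: max(0,0)=0, max(0,1)=1, max(0,1)=1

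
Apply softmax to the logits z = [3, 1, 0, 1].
p = [0.7573, 0.1025, 0.0377, 0.1025]

exp(z) = [20.09, 2.718, 1, 2.718]
Sum = 26.52
p = [0.7573, 0.1025, 0.0377, 0.1025]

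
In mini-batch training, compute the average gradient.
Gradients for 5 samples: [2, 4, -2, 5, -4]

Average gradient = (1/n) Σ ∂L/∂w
Average gradient = 1

Average = (1/5)(2 + 4 + -2 + 5 + -4) = 5/5 = 1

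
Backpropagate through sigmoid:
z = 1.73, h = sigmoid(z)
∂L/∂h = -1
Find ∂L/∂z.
∂L/∂z = -0.1279

σ(1.73) = 0.8494
σ'(1.73) = σ(1.73)(1 - σ(1.73)) = 0.8494 × 0.1506 = 0.1279
∂L/∂z = ∂L/∂h · σ'(z) = -1 × 0.1279 = -0.1279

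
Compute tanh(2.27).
0.9789

tanh(2.27) = (e^(2.27) - e^(-2.27))/(e^(2.27) + e^(-2.27)) = 0.9789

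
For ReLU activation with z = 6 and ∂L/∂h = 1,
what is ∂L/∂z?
∂L/∂z = 1

h = ReLU(6) = 6
Since z > 0: ∂h/∂z = 1
∂L/∂z = ∂L/∂h · ∂h/∂z = 1 × 1 = 1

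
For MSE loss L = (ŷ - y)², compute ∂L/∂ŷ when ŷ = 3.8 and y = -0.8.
∂L/∂ŷ = 9.2

∂L/∂ŷ = 2(ŷ - y) = 2(3.8 - -0.8) = 2(4.6) = 9.2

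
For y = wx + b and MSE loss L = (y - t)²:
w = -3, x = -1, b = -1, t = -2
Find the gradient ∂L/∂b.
∂L/∂b = 8

y = wx + b = (-3)(-1) + -1 = 2
∂L/∂y = 2(y - t) = 2(2 - -2) = 8
∂y/∂b = 1
∂L/∂b = ∂L/∂y · ∂y/∂b = 8 × 1 = 8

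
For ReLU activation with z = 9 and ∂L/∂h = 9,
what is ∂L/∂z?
∂L/∂z = 9

h = ReLU(9) = 9
Since z > 0: ∂h/∂z = 1
∂L/∂z = ∂L/∂h · ∂h/∂z = 9 × 1 = 9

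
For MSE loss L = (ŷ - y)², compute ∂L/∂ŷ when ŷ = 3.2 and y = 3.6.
∂L/∂ŷ = -0.8

∂L/∂ŷ = 2(ŷ - y) = 2(3.2 - 3.6) = 2(-0.4) = -0.8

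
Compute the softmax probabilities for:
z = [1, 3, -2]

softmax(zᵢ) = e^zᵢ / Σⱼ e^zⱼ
p = [0.1185, 0.8756, 0.0059]

exp(z) = [2.718, 20.09, 0.1353]
Sum = 22.94
p = [0.1185, 0.8756, 0.0059]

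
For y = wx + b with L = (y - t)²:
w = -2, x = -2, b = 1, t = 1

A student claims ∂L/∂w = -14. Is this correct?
Incorrect

y = (-2)(-2) + 1 = 5
∂L/∂y = 2(y - t) = 2(5 - 1) = 8
∂y/∂w = x = -2
∂L/∂w = 8 × -2 = -16

Claimed value: -14
Incorrect: The correct gradient is -16.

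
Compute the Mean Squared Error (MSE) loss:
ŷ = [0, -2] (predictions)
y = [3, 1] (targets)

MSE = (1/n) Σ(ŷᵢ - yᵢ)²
MSE = 9

MSE = (1/2)((0-3)² + (-2-1)²) = (1/2)(9 + 9) = 9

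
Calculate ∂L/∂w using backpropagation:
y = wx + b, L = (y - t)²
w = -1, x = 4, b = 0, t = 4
∂L/∂w = -64

y = wx + b = (-1)(4) + 0 = -4
∂L/∂y = 2(y - t) = 2(-4 - 4) = -16
∂y/∂w = x = 4
∂L/∂w = ∂L/∂y · ∂y/∂w = -16 × 4 = -64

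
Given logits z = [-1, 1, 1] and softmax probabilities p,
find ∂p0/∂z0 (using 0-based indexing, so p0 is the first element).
∂p0/∂z0 = 0.05936

p = softmax(z) = [0.06338, 0.4683, 0.4683]
p0 = 0.06338

∂p0/∂z0 = p0(1 - p0) = 0.06338 × (1 - 0.06338) = 0.05936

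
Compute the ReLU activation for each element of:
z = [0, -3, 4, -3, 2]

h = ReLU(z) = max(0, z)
h = [0, 0, 4, 0, 2]

ReLU applied element-wise: max(0,0)=0, max(0,-3)=0, max(0,4)=4, max(0,-3)=0, max(0,2)=2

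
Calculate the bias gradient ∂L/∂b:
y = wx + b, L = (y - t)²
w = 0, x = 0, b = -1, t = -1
∂L/∂b = 0

y = wx + b = (0)(0) + -1 = -1
∂L/∂y = 2(y - t) = 2(-1 - -1) = 0
∂y/∂b = 1
∂L/∂b = ∂L/∂y · ∂y/∂b = 0 × 1 = 0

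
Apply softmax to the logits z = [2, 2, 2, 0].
p = [0.3189, 0.3189, 0.3189, 0.0432]

exp(z) = [7.389, 7.389, 7.389, 1]
Sum = 23.17
p = [0.3189, 0.3189, 0.3189, 0.0432]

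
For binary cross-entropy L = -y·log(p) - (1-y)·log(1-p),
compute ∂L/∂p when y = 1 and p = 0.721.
∂L/∂p = -1.387

∂L/∂p = -y/p + (1-y)/(1-p) = -1/0.721 + 0 = -1.387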